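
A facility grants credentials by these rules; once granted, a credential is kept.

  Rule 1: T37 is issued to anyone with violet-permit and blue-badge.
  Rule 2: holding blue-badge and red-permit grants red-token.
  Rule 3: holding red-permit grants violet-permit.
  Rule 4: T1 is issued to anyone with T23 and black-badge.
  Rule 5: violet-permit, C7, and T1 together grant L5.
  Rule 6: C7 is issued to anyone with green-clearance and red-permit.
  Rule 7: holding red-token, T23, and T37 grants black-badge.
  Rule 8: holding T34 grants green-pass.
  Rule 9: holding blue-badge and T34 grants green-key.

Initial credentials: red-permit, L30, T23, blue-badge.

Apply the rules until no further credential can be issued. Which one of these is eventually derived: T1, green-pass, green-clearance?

Holding red-permit grants violet-permit (Rule 3).
Holding blue-badge and red-permit grants red-token (Rule 2).
Holding violet-permit and blue-badge grants T37 (Rule 1).
Holding red-token, T23, and T37 grants black-badge (Rule 7).
Holding T23 and black-badge grants T1 (Rule 4).
No rule produces green-clearance, and it is not given. green-pass would need T34 (Rule 8), but T34 is never granted.

T1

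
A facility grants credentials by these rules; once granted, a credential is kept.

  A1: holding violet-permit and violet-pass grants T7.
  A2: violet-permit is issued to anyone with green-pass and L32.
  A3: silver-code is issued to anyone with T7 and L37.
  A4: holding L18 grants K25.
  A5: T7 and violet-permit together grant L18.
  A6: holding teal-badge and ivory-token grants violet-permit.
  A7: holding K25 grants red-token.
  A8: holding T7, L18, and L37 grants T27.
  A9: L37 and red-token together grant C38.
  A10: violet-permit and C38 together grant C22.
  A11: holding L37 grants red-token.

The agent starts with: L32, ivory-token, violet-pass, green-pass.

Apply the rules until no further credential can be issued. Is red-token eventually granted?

Holding green-pass and L32 grants violet-permit (A2).
Holding violet-permit and violet-pass grants T7 (A1).
Holding T7 and violet-permit grants L18 (A5).
Holding L18 grants K25 (A4).
Holding K25 grants red-token (A7).

Yes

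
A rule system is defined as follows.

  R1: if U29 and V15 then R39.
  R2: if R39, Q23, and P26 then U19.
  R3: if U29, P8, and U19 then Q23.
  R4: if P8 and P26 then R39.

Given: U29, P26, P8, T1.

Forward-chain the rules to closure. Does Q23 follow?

No

Q23 would need U29, P8, and U19 (R3), but U19 is never established.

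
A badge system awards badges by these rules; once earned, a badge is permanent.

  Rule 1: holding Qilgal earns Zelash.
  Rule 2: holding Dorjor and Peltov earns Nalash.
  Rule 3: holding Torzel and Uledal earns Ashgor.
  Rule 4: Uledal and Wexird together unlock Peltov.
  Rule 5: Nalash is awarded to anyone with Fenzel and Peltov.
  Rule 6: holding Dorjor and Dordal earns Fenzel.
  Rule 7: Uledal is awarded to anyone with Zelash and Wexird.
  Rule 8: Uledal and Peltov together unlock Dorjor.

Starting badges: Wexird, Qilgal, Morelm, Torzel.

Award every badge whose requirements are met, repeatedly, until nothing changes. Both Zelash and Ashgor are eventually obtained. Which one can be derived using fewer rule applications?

Zelash: With Qilgal, Zelash is earned (Rule 1). [1 rule application]
Ashgor: With Qilgal, Zelash is earned (Rule 1). With Zelash and Wexird, Uledal is earned (Rule 7). With Torzel and Uledal, Ashgor is earned (Rule 3). [3 rule applications]
Zelash needs fewer.

Zelash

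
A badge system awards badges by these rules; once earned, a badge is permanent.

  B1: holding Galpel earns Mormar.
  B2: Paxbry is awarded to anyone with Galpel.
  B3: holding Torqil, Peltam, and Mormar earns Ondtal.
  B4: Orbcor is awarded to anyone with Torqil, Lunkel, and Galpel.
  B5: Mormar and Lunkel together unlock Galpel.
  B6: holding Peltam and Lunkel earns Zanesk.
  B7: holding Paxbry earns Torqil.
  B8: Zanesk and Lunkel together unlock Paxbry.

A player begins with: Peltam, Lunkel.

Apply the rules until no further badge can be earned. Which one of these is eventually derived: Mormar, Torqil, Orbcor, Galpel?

With Peltam and Lunkel, Zanesk is earned (B6).
With Zanesk and Lunkel, Paxbry is earned (B8).
With Paxbry, Torqil is earned (B7).
Orbcor would need Torqil, Lunkel, and Galpel (B4), but Galpel is never earned. Mormar would need Galpel (B1), but Galpel is never earned. Galpel would need Mormar and Lunkel (B5), but Mormar is never earned.

Torqil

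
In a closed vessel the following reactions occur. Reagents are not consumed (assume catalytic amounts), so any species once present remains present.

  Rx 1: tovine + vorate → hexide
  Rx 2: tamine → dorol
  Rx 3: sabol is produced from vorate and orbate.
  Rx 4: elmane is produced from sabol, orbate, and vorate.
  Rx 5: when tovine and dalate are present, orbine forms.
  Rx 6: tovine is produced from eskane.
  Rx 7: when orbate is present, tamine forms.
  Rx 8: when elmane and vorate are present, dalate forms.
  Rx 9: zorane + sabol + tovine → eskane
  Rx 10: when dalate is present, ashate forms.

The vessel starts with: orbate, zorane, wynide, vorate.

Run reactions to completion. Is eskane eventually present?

eskane would need zorane, sabol, and tovine (Rx 9), but tovine never forms.

No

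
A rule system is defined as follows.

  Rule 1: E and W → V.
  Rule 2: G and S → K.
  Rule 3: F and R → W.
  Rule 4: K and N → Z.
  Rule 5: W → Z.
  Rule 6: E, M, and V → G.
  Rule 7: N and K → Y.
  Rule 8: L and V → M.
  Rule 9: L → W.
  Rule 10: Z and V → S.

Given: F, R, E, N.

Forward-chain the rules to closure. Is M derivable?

No

M would need L and V (Rule 8), but L is never established.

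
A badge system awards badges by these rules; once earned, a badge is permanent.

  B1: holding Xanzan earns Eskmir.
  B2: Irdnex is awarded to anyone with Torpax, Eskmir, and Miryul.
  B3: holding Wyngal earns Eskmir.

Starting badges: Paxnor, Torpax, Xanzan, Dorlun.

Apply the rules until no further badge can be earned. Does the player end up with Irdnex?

Irdnex would need Torpax, Eskmir, and Miryul (B2), but Miryul is never earned.

No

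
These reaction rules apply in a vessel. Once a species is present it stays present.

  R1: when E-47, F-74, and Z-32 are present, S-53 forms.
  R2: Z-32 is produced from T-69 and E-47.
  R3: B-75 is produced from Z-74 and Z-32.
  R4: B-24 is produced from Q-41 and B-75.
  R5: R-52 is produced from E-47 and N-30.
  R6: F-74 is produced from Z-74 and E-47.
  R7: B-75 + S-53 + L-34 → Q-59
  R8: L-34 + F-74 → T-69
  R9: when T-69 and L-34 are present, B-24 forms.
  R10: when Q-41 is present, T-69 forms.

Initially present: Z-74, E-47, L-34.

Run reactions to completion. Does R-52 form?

No

R-52 would need E-47 and N-30 (R5), but N-30 never forms.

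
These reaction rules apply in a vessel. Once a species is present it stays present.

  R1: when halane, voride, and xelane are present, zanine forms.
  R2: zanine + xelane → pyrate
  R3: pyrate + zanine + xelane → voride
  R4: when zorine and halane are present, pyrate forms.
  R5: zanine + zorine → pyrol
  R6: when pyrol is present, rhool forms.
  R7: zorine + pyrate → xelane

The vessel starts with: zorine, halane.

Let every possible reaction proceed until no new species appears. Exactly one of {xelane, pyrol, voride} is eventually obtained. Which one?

zorine and halane present → pyrate forms (R4).
zorine and pyrate present → xelane forms (R7).
pyrol would need zanine and zorine (R5), but zanine never forms. voride would need pyrate, zanine, and xelane (R3), but zanine never forms.

xelane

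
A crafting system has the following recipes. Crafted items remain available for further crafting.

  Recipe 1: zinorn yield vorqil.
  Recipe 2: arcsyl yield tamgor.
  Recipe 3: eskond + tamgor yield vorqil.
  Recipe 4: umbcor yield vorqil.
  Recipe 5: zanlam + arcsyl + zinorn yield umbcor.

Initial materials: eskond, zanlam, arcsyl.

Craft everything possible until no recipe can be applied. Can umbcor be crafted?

umbcor would need zanlam, arcsyl, and zinorn (Recipe 5), but zinorn is never obtained.

No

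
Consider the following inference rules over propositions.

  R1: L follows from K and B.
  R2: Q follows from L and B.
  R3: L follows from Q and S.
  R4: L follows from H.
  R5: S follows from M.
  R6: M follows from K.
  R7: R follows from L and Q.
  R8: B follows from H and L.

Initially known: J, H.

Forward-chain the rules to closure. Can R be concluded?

H holds, so L follows (R4).
H and L hold, so B follows (R8).
From L and B, R2 gives Q.
L and Q hold, so R follows (R7).

Yes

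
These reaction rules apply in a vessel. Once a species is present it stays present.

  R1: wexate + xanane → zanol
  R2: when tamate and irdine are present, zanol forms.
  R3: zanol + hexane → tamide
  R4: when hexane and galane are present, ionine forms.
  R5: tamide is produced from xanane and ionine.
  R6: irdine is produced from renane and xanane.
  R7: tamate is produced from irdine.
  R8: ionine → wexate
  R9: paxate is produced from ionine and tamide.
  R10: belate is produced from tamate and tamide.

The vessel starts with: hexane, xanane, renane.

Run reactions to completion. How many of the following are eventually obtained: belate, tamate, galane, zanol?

renane and xanane present → irdine forms (R6).
irdine present → tamate forms (R7).
tamate and irdine present → zanol forms (R2).
zanol and hexane present → tamide forms (R3).
tamate and tamide present → belate forms (R10).
belate: reached.
tamate: reached.
No rule produces galane, and it is not given.
zanol: reached.
Reached: belate, tamate, and zanol — 3 of the 4.

3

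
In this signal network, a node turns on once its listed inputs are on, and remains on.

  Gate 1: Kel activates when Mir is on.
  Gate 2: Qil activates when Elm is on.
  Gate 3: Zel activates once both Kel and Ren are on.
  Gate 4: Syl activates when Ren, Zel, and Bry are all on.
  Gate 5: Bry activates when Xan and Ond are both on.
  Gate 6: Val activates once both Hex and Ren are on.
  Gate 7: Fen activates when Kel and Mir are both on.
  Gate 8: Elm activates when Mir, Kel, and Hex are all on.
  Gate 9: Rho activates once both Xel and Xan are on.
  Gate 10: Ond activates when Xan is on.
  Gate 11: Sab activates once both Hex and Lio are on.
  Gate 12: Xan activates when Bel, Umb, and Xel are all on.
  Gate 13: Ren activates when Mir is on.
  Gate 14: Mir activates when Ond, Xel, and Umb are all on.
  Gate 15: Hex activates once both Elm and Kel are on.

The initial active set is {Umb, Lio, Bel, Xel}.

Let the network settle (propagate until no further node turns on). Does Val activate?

Val would need Hex and Ren (Gate 6), but Hex never turns on.

No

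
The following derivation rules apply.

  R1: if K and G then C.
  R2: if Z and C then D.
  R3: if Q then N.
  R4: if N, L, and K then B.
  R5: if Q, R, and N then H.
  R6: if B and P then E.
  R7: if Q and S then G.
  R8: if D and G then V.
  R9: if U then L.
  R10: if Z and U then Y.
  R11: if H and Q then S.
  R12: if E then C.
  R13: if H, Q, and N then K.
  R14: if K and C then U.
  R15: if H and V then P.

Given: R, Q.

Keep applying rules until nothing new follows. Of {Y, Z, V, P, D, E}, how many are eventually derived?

Y would need Z and U (R10), but Z is never established.
No rule produces Z, and it is not given.
V would need D and G (R8), but D is never established.
P would need H and V (R15), but V is never established.
D would need Z and C (R2), but Z is never established.
E would need B and P (R6), but P is never established.
None of the 6 are reached.

0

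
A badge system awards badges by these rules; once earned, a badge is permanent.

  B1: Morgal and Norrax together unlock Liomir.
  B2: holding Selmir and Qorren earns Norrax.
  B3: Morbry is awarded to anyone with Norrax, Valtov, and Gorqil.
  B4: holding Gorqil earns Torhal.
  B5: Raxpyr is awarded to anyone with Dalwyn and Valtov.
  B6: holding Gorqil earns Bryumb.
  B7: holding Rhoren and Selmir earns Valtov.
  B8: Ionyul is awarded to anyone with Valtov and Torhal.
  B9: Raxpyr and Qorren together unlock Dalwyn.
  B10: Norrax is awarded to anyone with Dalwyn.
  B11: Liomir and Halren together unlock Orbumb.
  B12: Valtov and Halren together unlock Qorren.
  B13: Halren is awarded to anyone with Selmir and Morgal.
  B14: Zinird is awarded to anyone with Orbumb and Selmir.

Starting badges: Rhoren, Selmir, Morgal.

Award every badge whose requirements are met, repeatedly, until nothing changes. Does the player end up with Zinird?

Yes

With Rhoren and Selmir, Valtov is earned (B7).
With Selmir and Morgal, Halren is earned (B13).
With Valtov and Halren, Qorren is earned (B12).
With Selmir and Qorren, Norrax is earned (B2).
With Morgal and Norrax, Liomir is earned (B1).
With Liomir and Halren, Orbumb is earned (B11).
With Orbumb and Selmir, Zinird is earned (B14).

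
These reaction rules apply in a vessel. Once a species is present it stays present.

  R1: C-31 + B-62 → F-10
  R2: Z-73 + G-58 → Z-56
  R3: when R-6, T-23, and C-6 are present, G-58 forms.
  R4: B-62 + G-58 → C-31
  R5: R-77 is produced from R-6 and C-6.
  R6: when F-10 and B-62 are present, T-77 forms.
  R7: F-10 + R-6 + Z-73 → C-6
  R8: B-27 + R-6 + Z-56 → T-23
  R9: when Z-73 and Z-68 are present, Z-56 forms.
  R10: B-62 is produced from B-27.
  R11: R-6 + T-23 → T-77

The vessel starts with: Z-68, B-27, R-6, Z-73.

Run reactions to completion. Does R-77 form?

No

R-77 would need R-6 and C-6 (R5), but C-6 never forms.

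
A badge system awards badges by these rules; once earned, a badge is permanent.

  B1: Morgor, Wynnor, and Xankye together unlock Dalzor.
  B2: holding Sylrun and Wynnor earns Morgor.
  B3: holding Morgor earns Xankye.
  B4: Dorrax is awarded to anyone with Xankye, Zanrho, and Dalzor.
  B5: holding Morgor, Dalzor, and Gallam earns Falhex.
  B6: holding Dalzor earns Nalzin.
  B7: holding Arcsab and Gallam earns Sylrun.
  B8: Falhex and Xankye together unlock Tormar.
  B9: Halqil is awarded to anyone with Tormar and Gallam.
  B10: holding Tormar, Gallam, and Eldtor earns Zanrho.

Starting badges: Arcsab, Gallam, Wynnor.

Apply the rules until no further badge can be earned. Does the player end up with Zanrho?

Zanrho would need Tormar, Gallam, and Eldtor (B10), but Eldtor is never earned.

No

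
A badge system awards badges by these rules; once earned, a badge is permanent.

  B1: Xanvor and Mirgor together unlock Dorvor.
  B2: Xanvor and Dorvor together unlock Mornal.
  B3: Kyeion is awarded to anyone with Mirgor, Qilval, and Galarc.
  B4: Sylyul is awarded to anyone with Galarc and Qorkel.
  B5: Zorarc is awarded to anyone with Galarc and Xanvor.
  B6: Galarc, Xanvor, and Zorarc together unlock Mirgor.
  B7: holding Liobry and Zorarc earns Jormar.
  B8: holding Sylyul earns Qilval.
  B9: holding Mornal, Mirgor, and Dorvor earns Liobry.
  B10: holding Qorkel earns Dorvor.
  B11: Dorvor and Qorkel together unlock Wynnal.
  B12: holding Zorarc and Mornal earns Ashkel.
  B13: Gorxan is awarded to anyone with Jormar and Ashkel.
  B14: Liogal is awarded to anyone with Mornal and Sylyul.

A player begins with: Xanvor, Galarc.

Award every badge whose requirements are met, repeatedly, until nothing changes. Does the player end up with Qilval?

Qilval would need Sylyul (B8), but Sylyul is never earned.

No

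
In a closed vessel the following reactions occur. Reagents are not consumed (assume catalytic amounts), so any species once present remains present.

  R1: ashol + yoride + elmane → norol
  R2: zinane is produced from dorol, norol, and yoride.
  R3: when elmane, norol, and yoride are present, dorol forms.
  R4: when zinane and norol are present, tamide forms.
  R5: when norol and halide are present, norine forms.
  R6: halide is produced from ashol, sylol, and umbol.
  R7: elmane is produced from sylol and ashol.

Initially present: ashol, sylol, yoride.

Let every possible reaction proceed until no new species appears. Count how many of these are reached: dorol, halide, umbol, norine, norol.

sylol and ashol present → elmane forms (R7).
ashol, yoride, and elmane present → norol forms (R1).
elmane, norol, and yoride present → dorol forms (R3).
dorol: reached.
halide would need ashol, sylol, and umbol (R6), but umbol never forms.
No rule produces umbol, and it is not given.
norine would need norol and halide (R5), but halide never forms.
norol: reached.
Reached: dorol and norol — 2 of the 5.

2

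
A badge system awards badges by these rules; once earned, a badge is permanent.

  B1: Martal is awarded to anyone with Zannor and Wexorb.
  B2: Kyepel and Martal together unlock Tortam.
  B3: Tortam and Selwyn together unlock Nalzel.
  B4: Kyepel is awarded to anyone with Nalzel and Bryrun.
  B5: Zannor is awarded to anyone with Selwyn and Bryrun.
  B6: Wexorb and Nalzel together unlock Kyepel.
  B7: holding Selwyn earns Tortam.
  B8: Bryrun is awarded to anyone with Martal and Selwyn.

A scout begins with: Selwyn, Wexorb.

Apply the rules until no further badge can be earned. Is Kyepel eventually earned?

With Selwyn, Tortam is earned (B7).
With Tortam and Selwyn, Nalzel is earned (B3).
With Wexorb and Nalzel, Kyepel is earned (B6).

Yes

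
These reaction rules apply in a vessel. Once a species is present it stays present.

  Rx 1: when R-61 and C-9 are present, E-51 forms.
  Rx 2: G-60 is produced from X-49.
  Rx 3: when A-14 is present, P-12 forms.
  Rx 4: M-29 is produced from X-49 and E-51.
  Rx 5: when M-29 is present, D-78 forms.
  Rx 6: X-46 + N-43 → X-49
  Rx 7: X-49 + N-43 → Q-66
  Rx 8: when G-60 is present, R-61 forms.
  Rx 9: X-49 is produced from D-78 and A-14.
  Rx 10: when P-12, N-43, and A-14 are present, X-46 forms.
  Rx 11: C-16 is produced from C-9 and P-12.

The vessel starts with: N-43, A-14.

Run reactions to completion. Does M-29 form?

No

M-29 would need X-49 and E-51 (Rx 4), but E-51 never forms.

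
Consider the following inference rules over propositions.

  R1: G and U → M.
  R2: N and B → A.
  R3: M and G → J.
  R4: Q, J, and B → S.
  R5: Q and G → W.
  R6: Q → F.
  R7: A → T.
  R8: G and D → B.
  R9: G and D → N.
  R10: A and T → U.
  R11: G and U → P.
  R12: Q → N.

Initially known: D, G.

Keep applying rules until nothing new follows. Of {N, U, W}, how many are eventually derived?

G and D hold, so B follows (R8).
G and D hold, so N follows (R9).
From N and B, R2 gives A.
A holds, so T follows (R7).
From A and T, R10 gives U.
N: reached.
U: reached.
W would need Q and G (R5), but Q is never established.
Reached: N and U — 2 of the 3.

2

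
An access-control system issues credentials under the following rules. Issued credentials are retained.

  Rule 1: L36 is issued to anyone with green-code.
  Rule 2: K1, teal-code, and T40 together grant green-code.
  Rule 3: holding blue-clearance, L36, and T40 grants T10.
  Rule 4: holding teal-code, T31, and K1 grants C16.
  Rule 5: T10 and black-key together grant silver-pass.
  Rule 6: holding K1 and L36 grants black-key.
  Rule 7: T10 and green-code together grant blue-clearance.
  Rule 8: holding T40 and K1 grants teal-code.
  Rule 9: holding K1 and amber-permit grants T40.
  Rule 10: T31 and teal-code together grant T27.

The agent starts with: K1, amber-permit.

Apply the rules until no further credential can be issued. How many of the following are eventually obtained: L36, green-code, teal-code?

3

Holding K1 and amber-permit grants T40 (Rule 9).
Holding T40 and K1 grants teal-code (Rule 8).
Holding K1, teal-code, and T40 grants green-code (Rule 2).
Holding green-code grants L36 (Rule 1).
L36: reached.
green-code: reached.
teal-code: reached.
All 3 are reached.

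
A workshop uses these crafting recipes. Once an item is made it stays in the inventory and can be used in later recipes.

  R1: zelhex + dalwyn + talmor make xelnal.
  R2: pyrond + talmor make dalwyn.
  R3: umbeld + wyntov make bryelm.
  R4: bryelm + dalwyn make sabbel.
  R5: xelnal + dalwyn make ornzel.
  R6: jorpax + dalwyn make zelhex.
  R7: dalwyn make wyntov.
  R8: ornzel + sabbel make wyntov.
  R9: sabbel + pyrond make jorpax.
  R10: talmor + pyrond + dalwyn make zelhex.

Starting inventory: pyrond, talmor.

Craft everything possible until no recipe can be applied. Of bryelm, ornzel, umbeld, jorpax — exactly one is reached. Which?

pyrond + talmor → dalwyn (R2).
Using R10, talmor, pyrond, and dalwyn make zelhex.
Using R1, zelhex, dalwyn, and talmor make xelnal.
xelnal + dalwyn → ornzel (R5).
jorpax would need sabbel and pyrond (R9), but sabbel is never obtained. bryelm would need umbeld and wyntov (R3), but umbeld is never obtained. No rule produces umbeld, and it is not given.

ornzel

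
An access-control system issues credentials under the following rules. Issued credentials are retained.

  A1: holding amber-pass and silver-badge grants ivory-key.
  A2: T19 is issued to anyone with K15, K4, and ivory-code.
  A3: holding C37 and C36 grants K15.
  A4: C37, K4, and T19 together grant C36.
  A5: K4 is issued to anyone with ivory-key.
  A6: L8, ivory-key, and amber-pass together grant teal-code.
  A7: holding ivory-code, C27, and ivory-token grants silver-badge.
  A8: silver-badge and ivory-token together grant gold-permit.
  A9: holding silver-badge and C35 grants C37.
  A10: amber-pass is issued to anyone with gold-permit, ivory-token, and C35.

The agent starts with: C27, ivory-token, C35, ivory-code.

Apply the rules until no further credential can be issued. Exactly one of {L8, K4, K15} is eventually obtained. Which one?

K4

Holding ivory-code, C27, and ivory-token grants silver-badge (A7).
Holding silver-badge and ivory-token grants gold-permit (A8).
Holding gold-permit, ivory-token, and C35 grants amber-pass (A10).
Holding amber-pass and silver-badge grants ivory-key (A1).
Holding ivory-key grants K4 (A5).
K15 would need C37 and C36 (A3), but C36 is never granted. No rule produces L8, and it is not given.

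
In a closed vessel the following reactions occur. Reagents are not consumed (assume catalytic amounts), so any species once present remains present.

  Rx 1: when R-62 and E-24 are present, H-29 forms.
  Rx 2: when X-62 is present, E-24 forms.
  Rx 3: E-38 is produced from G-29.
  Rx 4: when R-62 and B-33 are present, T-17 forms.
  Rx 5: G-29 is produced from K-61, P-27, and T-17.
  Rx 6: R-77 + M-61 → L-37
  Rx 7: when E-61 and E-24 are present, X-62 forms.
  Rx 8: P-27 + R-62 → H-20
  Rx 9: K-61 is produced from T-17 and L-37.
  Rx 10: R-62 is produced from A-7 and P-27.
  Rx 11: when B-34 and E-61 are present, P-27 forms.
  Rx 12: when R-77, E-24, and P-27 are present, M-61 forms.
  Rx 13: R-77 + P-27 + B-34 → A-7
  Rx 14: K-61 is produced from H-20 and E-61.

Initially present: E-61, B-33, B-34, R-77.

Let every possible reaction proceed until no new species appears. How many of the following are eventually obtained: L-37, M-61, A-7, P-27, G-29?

3

B-34 and E-61 present → P-27 forms (Rx 11).
R-77, P-27, and B-34 present → A-7 forms (Rx 13).
A-7 and P-27 present → R-62 forms (Rx 10).
R-62 and B-33 present → T-17 forms (Rx 4).
P-27 and R-62 present → H-20 forms (Rx 8).
H-20 and E-61 present → K-61 forms (Rx 14).
K-61, P-27, and T-17 present → G-29 forms (Rx 5).
L-37 would need R-77 and M-61 (Rx 6), but M-61 never forms.
M-61 would need R-77, E-24, and P-27 (Rx 12), but E-24 never forms.
A-7: reached.
P-27: reached.
G-29: reached.
Reached: A-7, P-27, and G-29 — 3 of the 5.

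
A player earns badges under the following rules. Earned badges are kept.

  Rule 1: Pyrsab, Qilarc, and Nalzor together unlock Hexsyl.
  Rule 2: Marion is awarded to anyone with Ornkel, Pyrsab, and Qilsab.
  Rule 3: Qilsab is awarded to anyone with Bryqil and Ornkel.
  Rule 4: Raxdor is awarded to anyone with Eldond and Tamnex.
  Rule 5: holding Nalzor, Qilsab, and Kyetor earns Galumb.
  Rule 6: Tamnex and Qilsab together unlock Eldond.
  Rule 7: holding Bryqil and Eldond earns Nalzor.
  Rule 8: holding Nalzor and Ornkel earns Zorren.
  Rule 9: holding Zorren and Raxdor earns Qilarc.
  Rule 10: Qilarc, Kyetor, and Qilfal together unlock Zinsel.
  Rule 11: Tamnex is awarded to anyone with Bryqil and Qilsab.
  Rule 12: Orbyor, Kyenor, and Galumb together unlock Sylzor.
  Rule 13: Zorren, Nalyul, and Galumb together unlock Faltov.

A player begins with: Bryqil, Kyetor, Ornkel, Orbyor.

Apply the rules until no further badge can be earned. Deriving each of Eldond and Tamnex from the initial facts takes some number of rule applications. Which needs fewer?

Tamnex: With Bryqil and Ornkel, Qilsab is earned (Rule 3). With Bryqil and Qilsab, Tamnex is earned (Rule 11). [2 rule applications]
Eldond: With Bryqil and Ornkel, Qilsab is earned (Rule 3). With Bryqil and Qilsab, Tamnex is earned (Rule 11). With Tamnex and Qilsab, Eldond is earned (Rule 6). [3 rule applications]
Tamnex needs fewer.

Tamnex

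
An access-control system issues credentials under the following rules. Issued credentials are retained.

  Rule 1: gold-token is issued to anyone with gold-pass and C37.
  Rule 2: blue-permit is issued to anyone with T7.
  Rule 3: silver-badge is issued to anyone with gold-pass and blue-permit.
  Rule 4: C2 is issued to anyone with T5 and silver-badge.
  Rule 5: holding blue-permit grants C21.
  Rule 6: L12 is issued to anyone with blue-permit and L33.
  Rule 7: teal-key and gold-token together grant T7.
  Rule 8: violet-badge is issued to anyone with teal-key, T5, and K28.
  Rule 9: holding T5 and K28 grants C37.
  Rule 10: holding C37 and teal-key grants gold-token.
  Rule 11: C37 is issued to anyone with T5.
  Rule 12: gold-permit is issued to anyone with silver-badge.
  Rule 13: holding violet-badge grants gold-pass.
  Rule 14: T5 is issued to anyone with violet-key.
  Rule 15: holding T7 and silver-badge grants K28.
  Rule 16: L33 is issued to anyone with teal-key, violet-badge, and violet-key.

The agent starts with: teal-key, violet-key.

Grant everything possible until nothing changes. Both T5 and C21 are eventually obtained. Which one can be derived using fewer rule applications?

T5: Holding violet-key grants T5 (Rule 14). [1 rule application]
C21: Holding violet-key grants T5 (Rule 14). Holding T5 grants C37 (Rule 11). Holding C37 and teal-key grants gold-token (Rule 10). Holding teal-key and gold-token grants T7 (Rule 7). Holding T7 grants blue-permit (Rule 2). Holding blue-permit grants C21 (Rule 5). [6 rule applications]
T5 needs fewer.

T5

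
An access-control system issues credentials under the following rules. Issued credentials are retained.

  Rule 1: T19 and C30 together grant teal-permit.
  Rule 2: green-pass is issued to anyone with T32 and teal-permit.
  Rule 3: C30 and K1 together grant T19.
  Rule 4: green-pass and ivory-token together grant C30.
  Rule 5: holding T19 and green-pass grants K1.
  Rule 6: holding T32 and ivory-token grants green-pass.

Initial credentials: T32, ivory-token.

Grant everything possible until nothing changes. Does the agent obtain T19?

No

T19 would need C30 and K1 (Rule 3), but K1 is never granted.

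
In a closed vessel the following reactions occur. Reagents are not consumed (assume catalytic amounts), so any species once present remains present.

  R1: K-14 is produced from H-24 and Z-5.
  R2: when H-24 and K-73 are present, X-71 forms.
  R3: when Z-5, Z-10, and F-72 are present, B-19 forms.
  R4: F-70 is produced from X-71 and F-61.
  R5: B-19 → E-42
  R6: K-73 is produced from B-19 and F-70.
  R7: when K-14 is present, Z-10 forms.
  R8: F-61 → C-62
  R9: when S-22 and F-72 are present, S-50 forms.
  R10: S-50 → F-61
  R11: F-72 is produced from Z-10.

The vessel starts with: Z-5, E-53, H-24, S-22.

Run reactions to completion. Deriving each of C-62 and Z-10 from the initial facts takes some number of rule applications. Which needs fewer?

Z-10

Z-10: H-24 and Z-5 present → K-14 forms (R1). K-14 present → Z-10 forms (R7). [2 rule applications]
C-62: H-24 and Z-5 present → K-14 forms (R1). K-14 present → Z-10 forms (R7). Z-10 present → F-72 forms (R11). S-22 and F-72 present → S-50 forms (R9). S-50 present → F-61 forms (R10). F-61 present → C-62 forms (R8). [6 rule applications]
Z-10 needs fewer.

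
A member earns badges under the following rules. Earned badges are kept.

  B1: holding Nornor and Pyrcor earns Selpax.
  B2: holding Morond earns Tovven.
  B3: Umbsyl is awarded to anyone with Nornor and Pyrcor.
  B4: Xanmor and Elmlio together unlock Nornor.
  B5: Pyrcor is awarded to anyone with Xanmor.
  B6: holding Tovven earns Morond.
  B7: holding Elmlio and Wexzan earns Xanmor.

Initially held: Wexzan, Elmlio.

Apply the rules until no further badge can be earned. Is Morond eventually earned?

No

Morond would need Tovven (B6), but Tovven is never earned.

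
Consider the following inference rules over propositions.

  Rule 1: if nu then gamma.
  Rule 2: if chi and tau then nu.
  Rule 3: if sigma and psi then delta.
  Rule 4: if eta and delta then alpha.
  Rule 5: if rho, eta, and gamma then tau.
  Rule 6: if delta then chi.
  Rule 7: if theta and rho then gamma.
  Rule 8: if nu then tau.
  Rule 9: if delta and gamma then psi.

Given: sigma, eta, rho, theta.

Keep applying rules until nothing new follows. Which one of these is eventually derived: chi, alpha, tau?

theta and rho hold, so gamma follows (Rule 7).
rho, eta, and gamma hold, so tau follows (Rule 5).
alpha would need eta and delta (Rule 4), but delta is never established. chi would need delta (Rule 6), but delta is never established.

tau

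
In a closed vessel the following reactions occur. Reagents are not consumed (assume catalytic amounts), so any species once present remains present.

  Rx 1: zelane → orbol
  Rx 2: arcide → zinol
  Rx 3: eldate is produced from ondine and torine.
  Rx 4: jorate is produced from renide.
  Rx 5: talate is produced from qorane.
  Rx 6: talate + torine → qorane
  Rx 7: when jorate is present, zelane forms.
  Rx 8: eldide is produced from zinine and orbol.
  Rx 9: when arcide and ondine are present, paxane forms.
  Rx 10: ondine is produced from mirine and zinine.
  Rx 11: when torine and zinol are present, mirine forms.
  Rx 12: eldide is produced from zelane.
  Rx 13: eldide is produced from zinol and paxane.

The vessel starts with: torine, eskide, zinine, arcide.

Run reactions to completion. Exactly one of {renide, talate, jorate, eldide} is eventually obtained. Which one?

arcide present → zinol forms (Rx 2).
torine and zinol present → mirine forms (Rx 11).
mirine and zinine present → ondine forms (Rx 10).
arcide and ondine present → paxane forms (Rx 9).
zinol and paxane present → eldide forms (Rx 13).
jorate would need renide (Rx 4), but renide never forms. talate would need qorane (Rx 5), but qorane never forms. No rule produces renide, and it is not given.

eldide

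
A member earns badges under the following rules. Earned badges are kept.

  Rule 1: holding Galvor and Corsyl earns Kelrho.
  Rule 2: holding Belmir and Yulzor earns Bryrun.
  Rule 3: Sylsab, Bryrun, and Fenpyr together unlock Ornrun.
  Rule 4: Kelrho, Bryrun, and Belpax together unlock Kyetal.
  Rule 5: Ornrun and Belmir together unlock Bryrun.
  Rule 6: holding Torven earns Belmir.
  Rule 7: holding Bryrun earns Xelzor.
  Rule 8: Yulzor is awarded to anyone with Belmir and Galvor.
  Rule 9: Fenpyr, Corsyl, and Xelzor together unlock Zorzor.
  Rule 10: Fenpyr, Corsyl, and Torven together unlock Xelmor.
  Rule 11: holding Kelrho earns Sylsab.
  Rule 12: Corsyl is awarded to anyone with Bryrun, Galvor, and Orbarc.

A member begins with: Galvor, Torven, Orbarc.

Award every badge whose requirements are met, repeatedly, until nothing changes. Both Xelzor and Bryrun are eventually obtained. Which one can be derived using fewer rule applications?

Bryrun: With Torven, Belmir is earned (Rule 6). With Belmir and Galvor, Yulzor is earned (Rule 8). With Belmir and Yulzor, Bryrun is earned (Rule 2). [3 rule applications]
Xelzor: With Torven, Belmir is earned (Rule 6). With Belmir and Galvor, Yulzor is earned (Rule 8). With Belmir and Yulzor, Bryrun is earned (Rule 2). With Bryrun, Xelzor is earned (Rule 7). [4 rule applications]
Bryrun needs fewer.

Bryrun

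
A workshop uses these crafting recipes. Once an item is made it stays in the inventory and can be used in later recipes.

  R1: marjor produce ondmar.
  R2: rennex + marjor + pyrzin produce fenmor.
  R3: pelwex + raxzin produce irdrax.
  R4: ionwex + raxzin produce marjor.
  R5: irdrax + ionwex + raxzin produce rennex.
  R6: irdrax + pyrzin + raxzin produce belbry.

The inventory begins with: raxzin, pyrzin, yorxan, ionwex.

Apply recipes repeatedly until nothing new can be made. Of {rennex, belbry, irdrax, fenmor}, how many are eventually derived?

0

rennex would need irdrax, ionwex, and raxzin (R5), but irdrax is never obtained.
belbry would need irdrax, pyrzin, and raxzin (R6), but irdrax is never obtained.
irdrax would need pelwex and raxzin (R3), but pelwex is never obtained.
fenmor would need rennex, marjor, and pyrzin (R2), but rennex is never obtained.
None of the 4 are reached.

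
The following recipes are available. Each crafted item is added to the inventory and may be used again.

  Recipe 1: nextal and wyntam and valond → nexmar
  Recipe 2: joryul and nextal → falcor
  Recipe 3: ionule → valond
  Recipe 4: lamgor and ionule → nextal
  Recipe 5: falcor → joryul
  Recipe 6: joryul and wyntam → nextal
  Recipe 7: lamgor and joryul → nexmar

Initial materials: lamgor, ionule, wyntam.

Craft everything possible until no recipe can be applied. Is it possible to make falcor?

No

falcor would need joryul and nextal (Recipe 2), but joryul is never obtained.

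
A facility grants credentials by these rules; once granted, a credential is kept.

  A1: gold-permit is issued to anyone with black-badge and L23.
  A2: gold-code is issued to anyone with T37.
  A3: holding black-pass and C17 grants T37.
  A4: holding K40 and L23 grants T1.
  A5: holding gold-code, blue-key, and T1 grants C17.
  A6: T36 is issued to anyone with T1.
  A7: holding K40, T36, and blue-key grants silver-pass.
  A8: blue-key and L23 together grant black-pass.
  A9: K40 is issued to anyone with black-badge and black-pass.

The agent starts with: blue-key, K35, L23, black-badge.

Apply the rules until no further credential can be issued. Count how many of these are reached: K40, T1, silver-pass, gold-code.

Holding blue-key and L23 grants black-pass (A8).
Holding black-badge and black-pass grants K40 (A9).
Holding K40 and L23 grants T1 (A4).
Holding T1 grants T36 (A6).
Holding K40, T36, and blue-key grants silver-pass (A7).
K40: reached.
T1: reached.
silver-pass: reached.
gold-code would need T37 (A2), but T37 is never granted.
Reached: K40, T1, and silver-pass — 3 of the 4.

3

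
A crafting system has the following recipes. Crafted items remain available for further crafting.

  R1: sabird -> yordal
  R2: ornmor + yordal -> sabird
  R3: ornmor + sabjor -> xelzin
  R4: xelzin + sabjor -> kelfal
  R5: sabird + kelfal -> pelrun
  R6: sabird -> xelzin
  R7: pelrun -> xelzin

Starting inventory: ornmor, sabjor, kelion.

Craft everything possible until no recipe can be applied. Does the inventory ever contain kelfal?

Yes

Using R3, ornmor and sabjor make xelzin.
Using R4, xelzin and sabjor make kelfal.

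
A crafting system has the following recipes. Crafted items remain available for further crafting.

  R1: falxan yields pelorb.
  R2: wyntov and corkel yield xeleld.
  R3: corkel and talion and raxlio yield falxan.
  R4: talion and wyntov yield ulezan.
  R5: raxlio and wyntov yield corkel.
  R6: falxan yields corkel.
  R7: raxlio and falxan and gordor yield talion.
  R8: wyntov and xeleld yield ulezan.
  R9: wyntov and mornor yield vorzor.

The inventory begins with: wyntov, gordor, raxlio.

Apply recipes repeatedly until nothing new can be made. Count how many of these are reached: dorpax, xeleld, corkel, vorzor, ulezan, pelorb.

raxlio and wyntov → corkel (R5).
Using R2, wyntov and corkel make xeleld.
wyntov and xeleld → ulezan (R8).
No rule produces dorpax, and it is not given.
xeleld: reached.
corkel: reached.
vorzor would need wyntov and mornor (R9), but mornor is never obtained.
ulezan: reached.
pelorb would need falxan (R1), but falxan is never obtained.
Reached: xeleld, corkel, and ulezan — 3 of the 6.

3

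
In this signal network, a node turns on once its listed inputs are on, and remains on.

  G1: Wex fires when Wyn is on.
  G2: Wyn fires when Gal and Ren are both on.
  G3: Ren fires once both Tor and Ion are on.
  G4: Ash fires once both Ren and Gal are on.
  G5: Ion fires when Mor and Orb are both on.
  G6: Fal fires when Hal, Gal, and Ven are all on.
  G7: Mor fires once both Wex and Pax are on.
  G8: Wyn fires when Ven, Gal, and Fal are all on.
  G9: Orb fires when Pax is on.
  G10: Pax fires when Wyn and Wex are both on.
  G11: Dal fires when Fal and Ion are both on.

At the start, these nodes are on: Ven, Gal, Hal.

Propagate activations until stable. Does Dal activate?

Yes

Hal, Gal, and Ven are on, so Fal fires (G6).
G8: Ven, Gal, and Fal on → Wyn on.
G1: Wyn on → Wex on.
Wyn and Wex are on, so Pax fires (G10).
Wex and Pax are on, so Mor fires (G7).
G9: Pax on → Orb on.
G5: Mor and Orb on → Ion on.
Fal and Ion are on, so Dal fires (G11).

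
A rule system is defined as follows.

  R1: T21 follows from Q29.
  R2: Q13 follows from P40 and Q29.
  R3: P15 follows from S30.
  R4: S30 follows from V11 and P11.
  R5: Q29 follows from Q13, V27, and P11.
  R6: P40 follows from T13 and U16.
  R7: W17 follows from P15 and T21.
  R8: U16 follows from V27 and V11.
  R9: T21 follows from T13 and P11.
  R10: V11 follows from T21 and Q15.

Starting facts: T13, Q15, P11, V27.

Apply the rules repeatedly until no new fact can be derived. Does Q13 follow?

No

Q13 would need P40 and Q29 (R2), but Q29 is never established.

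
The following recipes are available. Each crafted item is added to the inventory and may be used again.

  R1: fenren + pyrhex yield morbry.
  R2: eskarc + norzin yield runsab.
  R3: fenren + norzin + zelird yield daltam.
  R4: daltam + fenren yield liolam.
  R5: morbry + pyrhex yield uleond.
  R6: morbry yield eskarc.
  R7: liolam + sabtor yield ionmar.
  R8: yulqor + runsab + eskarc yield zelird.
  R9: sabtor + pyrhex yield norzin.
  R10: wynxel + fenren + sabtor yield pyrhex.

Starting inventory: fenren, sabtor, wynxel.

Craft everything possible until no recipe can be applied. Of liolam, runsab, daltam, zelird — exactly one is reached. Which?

runsab

Using R10, wynxel, fenren, and sabtor make pyrhex.
Using R9, sabtor and pyrhex make norzin.
Using R1, fenren and pyrhex make morbry.
Using R6, morbry makes eskarc.
eskarc + norzin → runsab (R2).
zelird would need yulqor, runsab, and eskarc (R8), but yulqor is never obtained. daltam would need fenren, norzin, and zelird (R3), but zelird is never obtained. liolam would need daltam and fenren (R4), but daltam is never obtained.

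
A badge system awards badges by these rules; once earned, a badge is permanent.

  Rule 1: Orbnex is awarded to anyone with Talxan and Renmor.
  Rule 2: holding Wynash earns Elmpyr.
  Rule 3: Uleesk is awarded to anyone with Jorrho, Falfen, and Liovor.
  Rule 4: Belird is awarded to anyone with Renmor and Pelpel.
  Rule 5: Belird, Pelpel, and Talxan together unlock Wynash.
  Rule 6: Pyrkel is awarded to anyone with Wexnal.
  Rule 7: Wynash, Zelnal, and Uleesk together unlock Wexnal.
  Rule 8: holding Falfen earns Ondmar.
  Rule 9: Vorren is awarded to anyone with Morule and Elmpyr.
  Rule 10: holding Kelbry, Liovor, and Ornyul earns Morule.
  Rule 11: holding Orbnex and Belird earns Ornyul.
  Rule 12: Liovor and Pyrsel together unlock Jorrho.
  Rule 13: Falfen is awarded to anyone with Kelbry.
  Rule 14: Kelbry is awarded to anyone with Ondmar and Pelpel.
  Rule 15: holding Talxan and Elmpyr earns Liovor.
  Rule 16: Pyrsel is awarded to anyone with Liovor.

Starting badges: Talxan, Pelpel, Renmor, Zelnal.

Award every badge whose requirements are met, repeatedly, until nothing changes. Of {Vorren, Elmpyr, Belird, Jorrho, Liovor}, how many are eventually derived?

4

With Renmor and Pelpel, Belird is earned (Rule 4).
With Belird, Pelpel, and Talxan, Wynash is earned (Rule 5).
With Wynash, Elmpyr is earned (Rule 2).
With Talxan and Elmpyr, Liovor is earned (Rule 15).
With Liovor, Pyrsel is earned (Rule 16).
With Liovor and Pyrsel, Jorrho is earned (Rule 12).
Vorren would need Morule and Elmpyr (Rule 9), but Morule is never earned.
Elmpyr: reached.
Belird: reached.
Jorrho: reached.
Liovor: reached.
Reached: Elmpyr, Belird, Jorrho, and Liovor — 4 of the 5.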